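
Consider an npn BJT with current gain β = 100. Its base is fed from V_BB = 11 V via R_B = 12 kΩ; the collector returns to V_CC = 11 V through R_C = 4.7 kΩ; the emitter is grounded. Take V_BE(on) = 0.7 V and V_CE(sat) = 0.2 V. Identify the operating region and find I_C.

saturation; I_C ≈ 2.3 mA

Assume active: I_B = (11 − 0.7)/12 = 0.858 mA, giving I_C = β·I_B = 85.8 mA.
But then V_CE = 11 − 85.8×4.7 = -392 V < V_CE(sat) = 0.2 V — impossible in the active region.
So the transistor is saturated. With V_CE = 0.2 V, I_C = (V_CC − 0.2)/R_C = 10.8/4.7 = 2.3 mA.
Check: β·I_B = 85.8 mA > I_C = 2.3 mA, confirming saturation.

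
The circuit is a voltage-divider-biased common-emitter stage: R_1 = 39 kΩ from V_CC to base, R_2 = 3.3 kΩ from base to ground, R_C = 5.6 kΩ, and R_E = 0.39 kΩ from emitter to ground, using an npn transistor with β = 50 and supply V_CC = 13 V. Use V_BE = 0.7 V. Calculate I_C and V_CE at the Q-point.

I_C ≈ 0.69 mA, V_CE ≈ 8.9 V

Thevenize the base divider: V_Th = V_CC·R_2/(R_1+R_2) = 13×3.3/42.3 = 1.01 V, R_Th = R_1‖R_2 = 3.04 kΩ.
Base-emitter loop: V_Th = I_B·R_Th + V_BE + (β+1)I_B·R_E, so I_B = (1.01 − 0.7) / (3.04 + 51×0.39) = 0.0137 mA.
I_C = β·I_B = 50×0.0137 = 0.685 mA, and I_E = (β+1)I_B = 0.699 mA.
V_CE = V_CC − I_C·R_C − I_E·R_E = 13 − 0.685×5.6 − 0.699×0.39 = 8.89 V.
V_CE = 8.89 V > 0.2 V confirms active-region operation.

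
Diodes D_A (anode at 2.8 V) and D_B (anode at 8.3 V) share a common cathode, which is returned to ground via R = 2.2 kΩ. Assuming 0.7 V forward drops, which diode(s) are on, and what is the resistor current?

Assume both conduct. Then node N would need to be at both 2.8−0.7 = 2.1 V and 8.3−0.7 = 7.6 V, which is impossible.
Assume only D_B conducts: V_N = 8.3 − 0.7 = 7.6 V, so I_R = 7.6/2.2 = 3.45 mA.
Check D_A: its anode-to-cathode voltage is 2.8 − 7.6 = -4.8 V < 0.7 V, so it is off. The assumption is consistent.

Only D_B conducts; I_R ≈ 3.5 mA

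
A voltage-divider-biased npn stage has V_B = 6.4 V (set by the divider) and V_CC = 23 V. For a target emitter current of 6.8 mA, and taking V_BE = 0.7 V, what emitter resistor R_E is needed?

V_E = V_B − V_BE = 6.4 − 0.7 = 5.7 V.
R_E = V_E / I_E = 5.7 / 6.8 = 0.838 kΩ.

R_E ≈ 0.84 kΩ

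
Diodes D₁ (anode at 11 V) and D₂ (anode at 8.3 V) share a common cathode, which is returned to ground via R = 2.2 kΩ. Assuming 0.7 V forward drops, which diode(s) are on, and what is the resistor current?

Only D₁ conducts; I_R ≈ 4.7 mA

Assume both conduct. Then node N would need to be at both 11−0.7 = 10.3 V and 8.3−0.7 = 7.6 V, which is impossible.
Assume only D₁ conducts: V_N = 11 − 0.7 = 10.3 V, so I_R = 10.3/2.2 = 4.68 mA.
Check D₂: its anode-to-cathode voltage is 8.3 − 10.3 = -2 V < 0.7 V, so it is off. The assumption is consistent.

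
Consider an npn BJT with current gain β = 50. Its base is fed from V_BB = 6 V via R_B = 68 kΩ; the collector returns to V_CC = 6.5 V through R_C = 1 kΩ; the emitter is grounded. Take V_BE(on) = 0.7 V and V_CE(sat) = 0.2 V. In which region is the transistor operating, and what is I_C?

active; I_C ≈ 3.9 mA

Assume active. Base-emitter loop: I_B = (V_BB − V_BE)/R_B = (6 − 0.7)/68 = 0.0779 mA.
I_C = β·I_B = 50×0.0779 = 3.9 mA.
V_CE = V_CC − I_C·R_C = 6.5 − 3.9×1 = 2.6 V > V_CE(sat), so the active-region assumption holds.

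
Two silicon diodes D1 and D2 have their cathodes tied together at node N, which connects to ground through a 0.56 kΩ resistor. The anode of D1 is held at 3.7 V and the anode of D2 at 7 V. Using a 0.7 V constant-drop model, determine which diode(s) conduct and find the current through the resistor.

Assume both conduct. Then node N would need to be at both 3.7−0.7 = 3 V and 7−0.7 = 6.3 V, which is impossible.
Assume only D2 conducts: V_N = 7 − 0.7 = 6.3 V, so I_R = 6.3/0.56 = 11.2 mA.
Check D1: its anode-to-cathode voltage is 3.7 − 6.3 = -2.6 V < 0.7 V, so it is off. The assumption is consistent.

Only D2 conducts; I_R ≈ 11 mA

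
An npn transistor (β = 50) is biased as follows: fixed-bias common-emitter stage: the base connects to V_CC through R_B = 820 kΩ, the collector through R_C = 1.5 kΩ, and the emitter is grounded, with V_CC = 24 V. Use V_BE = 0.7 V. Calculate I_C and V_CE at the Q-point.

I_C ≈ 1.4 mA, V_CE ≈ 22 V

Base loop: V_CC = I_B·R_B + V_BE, so I_B = (24 − 0.7)/820 kΩ = 0.0284 mA.
In the active region I_C = β·I_B = 50 × 0.0284 = 1.42 mA.
Collector loop: V_CE = V_CC − I_C·R_C = 24 − 1.42×1.5 = 21.9 V.
Since V_CE = 21.9 V > V_CE(sat) ≈ 0.2 V, the transistor is in the active region as assumed.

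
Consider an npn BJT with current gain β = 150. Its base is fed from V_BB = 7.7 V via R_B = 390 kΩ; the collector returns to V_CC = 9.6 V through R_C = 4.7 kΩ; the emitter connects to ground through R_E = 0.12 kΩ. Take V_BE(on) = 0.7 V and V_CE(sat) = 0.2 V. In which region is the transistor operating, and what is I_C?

saturation; I_C ≈ 1.9 mA

Assume active: I_B = (7.7 − 0.7)/(390 + 151×0.12) = 0.0172 mA, I_C = β·I_B = 2.57 mA.
Then V_CE = 9.6 − 2.57×4.7 − 2.59×0.12 = -2.8 V < 0.2 V — the active assumption fails.
Re-solve with V_CE = 0.2 V. KCL at the emitter: V_E/R_E = (V_BB−0.7−V_E)/R_B + (V_CC−0.2−V_E)/R_C, giving V_E = 0.236 V.
I_C = (V_CC − 0.2 − V_E)/R_C = (9.4 − 0.236)/4.7 = 1.95 mA.
Check: I_B = (7 − 0.236)/390 = 0.0173 mA, and β·I_B = 2.6 mA > I_C, confirming saturation.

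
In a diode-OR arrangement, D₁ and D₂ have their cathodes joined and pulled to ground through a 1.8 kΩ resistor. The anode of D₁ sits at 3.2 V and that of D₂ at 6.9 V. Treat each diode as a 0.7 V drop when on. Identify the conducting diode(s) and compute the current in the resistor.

Only D₂ conducts; I_R ≈ 3.4 mA

Assume both conduct. Then node N would need to be at both 3.2−0.7 = 2.5 V and 6.9−0.7 = 6.2 V, which is impossible.
Assume only D₂ conducts: V_N = 6.9 − 0.7 = 6.2 V, so I_R = 6.2/1.8 = 3.44 mA.
Check D₁: its anode-to-cathode voltage is 3.2 − 6.2 = -3 V < 0.7 V, so it is off. The assumption is consistent.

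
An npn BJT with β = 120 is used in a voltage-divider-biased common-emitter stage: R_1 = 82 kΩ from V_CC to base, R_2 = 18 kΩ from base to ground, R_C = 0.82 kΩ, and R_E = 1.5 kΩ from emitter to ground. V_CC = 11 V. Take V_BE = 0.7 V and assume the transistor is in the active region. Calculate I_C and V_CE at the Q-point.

Thevenize the base divider: V_Th = V_CC·R_2/(R_1+R_2) = 11×18/100 = 1.98 V, R_Th = R_1‖R_2 = 14.8 kΩ.
Base-emitter loop: V_Th = I_B·R_Th + V_BE + (β+1)I_B·R_E, so I_B = (1.98 − 0.7) / (14.8 + 121×1.5) = 0.00652 mA.
I_C = β·I_B = 120×0.00652 = 0.783 mA, and I_E = (β+1)I_B = 0.789 mA.
V_CE = V_CC − I_C·R_C − I_E·R_E = 11 − 0.783×0.82 − 0.789×1.5 = 9.17 V.
V_CE = 9.17 V > 0.2 V confirms active-region operation.

I_C ≈ 0.78 mA, V_CE ≈ 9.2 V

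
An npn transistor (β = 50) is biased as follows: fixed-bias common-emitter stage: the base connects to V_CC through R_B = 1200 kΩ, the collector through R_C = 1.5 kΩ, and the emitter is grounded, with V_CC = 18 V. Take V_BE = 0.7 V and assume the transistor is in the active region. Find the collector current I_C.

I_C ≈ 0.72 mA

Base loop: V_CC = I_B·R_B + V_BE, so I_B = (18 − 0.7)/1200 kΩ = 0.0144 mA.
In the active region I_C = β·I_B = 50 × 0.0144 = 0.721 mA.
Collector loop: V_CE = V_CC − I_C·R_C = 18 − 0.721×1.5 = 16.9 V.
Since V_CE = 16.9 V > V_CE(sat) ≈ 0.2 V, the transistor is in the active region as assumed.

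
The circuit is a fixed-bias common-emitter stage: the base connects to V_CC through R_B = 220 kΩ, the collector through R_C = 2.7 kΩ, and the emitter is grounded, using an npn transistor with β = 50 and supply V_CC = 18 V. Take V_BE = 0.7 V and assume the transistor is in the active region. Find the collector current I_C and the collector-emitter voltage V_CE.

I_C ≈ 3.9 mA, V_CE ≈ 7.4 V

Base loop: V_CC = I_B·R_B + V_BE, so I_B = (18 − 0.7)/220 kΩ = 0.0786 mA.
In the active region I_C = β·I_B = 50 × 0.0786 = 3.93 mA.
Collector loop: V_CE = V_CC − I_C·R_C = 18 − 3.93×2.7 = 7.38 V.
Since V_CE = 7.38 V > V_CE(sat) ≈ 0.2 V, the transistor is in the active region as assumed.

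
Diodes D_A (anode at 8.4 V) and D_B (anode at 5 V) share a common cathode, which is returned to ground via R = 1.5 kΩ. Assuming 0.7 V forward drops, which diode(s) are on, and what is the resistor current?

Only D_A conducts; I_R ≈ 5.1 mA

Assume both conduct. Then node N would need to be at both 8.4−0.7 = 7.7 V and 5−0.7 = 4.3 V, which is impossible.
Assume only D_A conducts: V_N = 8.4 − 0.7 = 7.7 V, so I_R = 7.7/1.5 = 5.13 mA.
Check D_B: its anode-to-cathode voltage is 5 − 7.7 = -2.7 V < 0.7 V, so it is off. The assumption is consistent.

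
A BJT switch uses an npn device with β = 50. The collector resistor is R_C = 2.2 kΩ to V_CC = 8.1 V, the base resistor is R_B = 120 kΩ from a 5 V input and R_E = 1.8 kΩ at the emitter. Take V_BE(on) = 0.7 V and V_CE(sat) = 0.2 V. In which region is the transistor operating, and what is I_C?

active; I_C ≈ 1 mA

Assume active. Base-emitter loop: I_B = (V_BB − V_BE)/(R_B + (β+1)R_E) = (5 − 0.7)/(120 + 51×1.8) = 0.0203 mA.
I_C = β·I_B = 50×0.0203 = 1.02 mA.
V_CE = V_CC − I_C·R_C − I_E·R_E = 8.1 − 1.02×2.2 − 1.04×1.8 = 4 V > V_CE(sat), so the active-region assumption holds.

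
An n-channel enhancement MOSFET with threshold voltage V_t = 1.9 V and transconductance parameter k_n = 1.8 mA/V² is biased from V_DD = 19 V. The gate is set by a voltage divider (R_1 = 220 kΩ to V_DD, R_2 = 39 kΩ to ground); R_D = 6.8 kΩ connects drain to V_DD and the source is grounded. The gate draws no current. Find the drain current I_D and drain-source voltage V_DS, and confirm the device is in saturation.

V_G = V_DD·R_2/(R_1+R_2) = 19×39/259 = 2.86 V. With the source grounded, V_GS = V_G = 2.86 V.
Assume saturation: I_D = (k_n/2)(V_GS − V_t)² = (1.8/2)×(2.86 − 1.9)² = 0.9×0.961² = 0.831 mA.
V_DS = V_DD − I_D·R_D = 19 − 0.831×6.8 = 13.3 V.
Saturation requires V_DS ≥ V_GS − V_t = 0.961 V; 13.3 ≥ 0.961 ✓.

I_D ≈ 0.83 mA, V_DS ≈ 13 V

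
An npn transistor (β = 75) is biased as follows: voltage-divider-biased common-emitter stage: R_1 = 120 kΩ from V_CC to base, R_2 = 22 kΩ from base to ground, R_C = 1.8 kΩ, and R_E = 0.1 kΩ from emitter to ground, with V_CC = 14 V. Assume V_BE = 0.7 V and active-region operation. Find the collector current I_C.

I_C ≈ 4.2 mA

Thevenize the base divider: V_Th = V_CC·R_2/(R_1+R_2) = 14×22/142 = 2.17 V, R_Th = R_1‖R_2 = 18.6 kΩ.
Base-emitter loop: V_Th = I_B·R_Th + V_BE + (β+1)I_B·R_E, so I_B = (2.17 − 0.7) / (18.6 + 76×0.1) = 0.0561 mA.
I_C = β·I_B = 75×0.0561 = 4.21 mA, and I_E = (β+1)I_B = 4.26 mA.
V_CE = V_CC − I_C·R_C − I_E·R_E = 14 − 4.21×1.8 − 4.26×0.1 = 6 V.
V_CE = 6 V > 0.2 V confirms active-region operation.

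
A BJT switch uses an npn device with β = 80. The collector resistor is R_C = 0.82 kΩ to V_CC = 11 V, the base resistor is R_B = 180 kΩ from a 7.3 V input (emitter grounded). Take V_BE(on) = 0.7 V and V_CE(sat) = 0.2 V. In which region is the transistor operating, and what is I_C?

Assume active. Base-emitter loop: I_B = (V_BB − V_BE)/R_B = (7.3 − 0.7)/180 = 0.0367 mA.
I_C = β·I_B = 80×0.0367 = 2.93 mA.
V_CE = V_CC − I_C·R_C = 11 − 2.93×0.82 = 8.59 V > V_CE(sat), so the active-region assumption holds.

active; I_C ≈ 2.9 mA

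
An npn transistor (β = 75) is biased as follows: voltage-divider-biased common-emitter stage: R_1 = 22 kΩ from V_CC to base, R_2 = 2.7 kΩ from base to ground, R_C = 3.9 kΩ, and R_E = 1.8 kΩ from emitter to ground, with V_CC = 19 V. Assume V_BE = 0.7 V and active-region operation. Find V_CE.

Thevenize the base divider: V_Th = V_CC·R_2/(R_1+R_2) = 19×2.7/24.7 = 2.08 V, R_Th = R_1‖R_2 = 2.4 kΩ.
Base-emitter loop: V_Th = I_B·R_Th + V_BE + (β+1)I_B·R_E, so I_B = (2.08 − 0.7) / (2.4 + 76×1.8) = 0.00989 mA.
I_C = β·I_B = 75×0.00989 = 0.742 mA, and I_E = (β+1)I_B = 0.752 mA.
V_CE = V_CC − I_C·R_C − I_E·R_E = 19 − 0.742×3.9 − 0.752×1.8 = 14.8 V.
V_CE = 14.8 V > 0.2 V confirms active-region operation.

V_CE ≈ 15 V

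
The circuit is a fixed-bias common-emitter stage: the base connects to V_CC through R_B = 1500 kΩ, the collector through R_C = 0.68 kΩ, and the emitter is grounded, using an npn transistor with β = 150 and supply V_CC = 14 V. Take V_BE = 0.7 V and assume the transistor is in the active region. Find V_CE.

V_CE ≈ 13 V

Base loop: V_CC = I_B·R_B + V_BE, so I_B = (14 − 0.7)/1500 kΩ = 0.00887 mA.
In the active region I_C = β·I_B = 150 × 0.00887 = 1.33 mA.
Collector loop: V_CE = V_CC − I_C·R_C = 14 − 1.33×0.68 = 13.1 V.
Since V_CE = 13.1 V > V_CE(sat) ≈ 0.2 V, the transistor is in the active region as assumed.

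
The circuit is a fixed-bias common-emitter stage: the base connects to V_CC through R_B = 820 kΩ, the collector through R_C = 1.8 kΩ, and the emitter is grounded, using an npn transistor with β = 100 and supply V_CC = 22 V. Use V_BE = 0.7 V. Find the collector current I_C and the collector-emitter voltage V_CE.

Base loop: V_CC = I_B·R_B + V_BE, so I_B = (22 − 0.7)/820 kΩ = 0.026 mA.
In the active region I_C = β·I_B = 100 × 0.026 = 2.6 mA.
Collector loop: V_CE = V_CC − I_C·R_C = 22 − 2.6×1.8 = 17.3 V.
Since V_CE = 17.3 V > V_CE(sat) ≈ 0.2 V, the transistor is in the active region as assumed.

I_C ≈ 2.6 mA, V_CE ≈ 17 V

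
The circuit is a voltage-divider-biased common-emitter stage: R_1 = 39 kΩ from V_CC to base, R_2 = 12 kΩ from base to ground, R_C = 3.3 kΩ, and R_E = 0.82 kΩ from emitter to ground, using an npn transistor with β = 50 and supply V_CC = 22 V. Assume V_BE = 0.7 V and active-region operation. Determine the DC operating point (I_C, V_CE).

Thevenize the base divider: V_Th = V_CC·R_2/(R_1+R_2) = 22×12/51 = 5.18 V, R_Th = R_1‖R_2 = 9.18 kΩ.
Base-emitter loop: V_Th = I_B·R_Th + V_BE + (β+1)I_B·R_E, so I_B = (5.18 − 0.7) / (9.18 + 51×0.82) = 0.0878 mA.
I_C = β·I_B = 50×0.0878 = 4.39 mA, and I_E = (β+1)I_B = 4.48 mA.
V_CE = V_CC − I_C·R_C − I_E·R_E = 22 − 4.39×3.3 − 4.48×0.82 = 3.85 V.
V_CE = 3.85 V > 0.2 V confirms active-region operation.

I_C ≈ 4.4 mA, V_CE ≈ 3.8 V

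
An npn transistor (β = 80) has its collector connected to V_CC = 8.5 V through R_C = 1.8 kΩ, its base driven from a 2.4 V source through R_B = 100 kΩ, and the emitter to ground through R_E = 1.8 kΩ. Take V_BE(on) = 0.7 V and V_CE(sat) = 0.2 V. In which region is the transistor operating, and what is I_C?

active; I_C ≈ 0.55 mA

Assume active. Base-emitter loop: I_B = (V_BB − V_BE)/(R_B + (β+1)R_E) = (2.4 − 0.7)/(100 + 81×1.8) = 0.00692 mA.
I_C = β·I_B = 80×0.00692 = 0.553 mA.
V_CE = V_CC − I_C·R_C − I_E·R_E = 8.5 − 0.553×1.8 − 0.56×1.8 = 6.5 V > V_CE(sat), so the active-region assumption holds.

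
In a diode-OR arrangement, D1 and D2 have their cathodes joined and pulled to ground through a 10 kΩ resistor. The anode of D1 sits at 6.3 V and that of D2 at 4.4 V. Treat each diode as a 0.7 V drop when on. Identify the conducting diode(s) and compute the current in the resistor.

Assume both conduct. Then node N would need to be at both 6.3−0.7 = 5.6 V and 4.4−0.7 = 3.7 V, which is impossible.
Assume only D1 conducts: V_N = 6.3 − 0.7 = 5.6 V, so I_R = 5.6/10 = 0.56 mA.
Check D2: its anode-to-cathode voltage is 4.4 − 5.6 = -1.2 V < 0.7 V, so it is off. The assumption is consistent.

Only D1 conducts; I_R ≈ 0.56 mA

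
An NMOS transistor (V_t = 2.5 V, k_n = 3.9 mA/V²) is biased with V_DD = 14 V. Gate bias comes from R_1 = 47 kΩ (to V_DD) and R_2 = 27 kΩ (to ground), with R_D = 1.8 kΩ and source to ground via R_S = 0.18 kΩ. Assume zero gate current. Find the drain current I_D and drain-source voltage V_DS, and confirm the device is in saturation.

I_D ≈ 5.3 mA, V_DS ≈ 3.5 V

V_G = V_DD·R_2/(R_1+R_2) = 14×27/74 = 5.11 V.
Assume saturation: I_D = (k_n/2)(V_GS − V_t)² with V_GS = V_G − I_D·R_S = 5.11 − 0.18·I_D.
Substituting gives 0.0632·I_D² − 2.83·I_D + 13.3 = 0, with roots I_D = 5.32 or 39.5 mA.
The root I_D = 39.5 mA gives V_GS = -2 V ≤ V_t, so take I_D = 5.32 mA.
Then V_GS = 4.15 V and V_DS = V_DD − I_D(R_D+R_S) = 14 − 5.32×1.98 = 3.47 V.
Saturation requires V_DS ≥ V_GS − V_t = 1.65 V; 3.47 ≥ 1.65 ✓.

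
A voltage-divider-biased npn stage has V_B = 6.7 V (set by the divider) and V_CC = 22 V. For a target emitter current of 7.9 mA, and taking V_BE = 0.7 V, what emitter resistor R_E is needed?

R_E ≈ 0.76 kΩ

V_E = V_B − V_BE = 6.7 − 0.7 = 6 V.
R_E = V_E / I_E = 6 / 7.9 = 0.759 kΩ.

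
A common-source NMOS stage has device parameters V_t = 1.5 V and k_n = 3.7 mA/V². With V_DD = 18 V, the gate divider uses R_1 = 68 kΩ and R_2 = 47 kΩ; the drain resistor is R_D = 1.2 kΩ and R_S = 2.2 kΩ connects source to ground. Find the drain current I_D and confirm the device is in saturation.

I_D ≈ 2.2 mA

V_G = V_DD·R_2/(R_1+R_2) = 18×47/115 = 7.36 V.
Assume saturation: I_D = (k_n/2)(V_GS − V_t)² with V_GS = V_G − I_D·R_S = 7.36 − 2.2·I_D.
Substituting gives 8.95·I_D² − 48.7·I_D + 63.5 = 0, with roots I_D = 2.17 or 3.27 mA.
The root I_D = 3.27 mA gives V_GS = 0.171 V ≤ V_t, so take I_D = 2.17 mA.
Then V_GS = 2.58 V and V_DS = V_DD − I_D(R_D+R_S) = 18 − 2.17×3.4 = 10.6 V.
Saturation requires V_DS ≥ V_GS − V_t = 1.08 V; 10.6 ≥ 1.08 ✓.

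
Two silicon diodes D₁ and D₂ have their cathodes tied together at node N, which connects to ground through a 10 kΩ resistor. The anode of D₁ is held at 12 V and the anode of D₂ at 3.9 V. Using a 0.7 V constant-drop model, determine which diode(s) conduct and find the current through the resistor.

Assume both conduct. Then node N would need to be at both 12−0.7 = 11.3 V and 3.9−0.7 = 3.2 V, which is impossible.
Assume only D₁ conducts: V_N = 12 − 0.7 = 11.3 V, so I_R = 11.3/10 = 1.13 mA.
Check D₂: its anode-to-cathode voltage is 3.9 − 11.3 = -7.4 V < 0.7 V, so it is off. The assumption is consistent.

Only D₁ conducts; I_R ≈ 1.1 mA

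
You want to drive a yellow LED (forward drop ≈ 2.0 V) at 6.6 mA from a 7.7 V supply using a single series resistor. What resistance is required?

R ≈ 0.86 kΩ

The resistor drops V_S − V_D = 7.7 − 2.0 = 5.7 V at 6.6 mA.
R = 5.7 V / 6.6 mA = 0.864 kΩ.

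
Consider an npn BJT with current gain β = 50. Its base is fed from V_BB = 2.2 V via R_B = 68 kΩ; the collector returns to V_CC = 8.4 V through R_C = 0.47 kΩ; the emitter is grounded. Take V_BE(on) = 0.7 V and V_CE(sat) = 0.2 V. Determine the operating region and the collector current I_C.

Assume active. Base-emitter loop: I_B = (V_BB − V_BE)/R_B = (2.2 − 0.7)/68 = 0.0221 mA.
I_C = β·I_B = 50×0.0221 = 1.1 mA.
V_CE = V_CC − I_C·R_C = 8.4 − 1.1×0.47 = 7.88 V > V_CE(sat), so the active-region assumption holds.

active; I_C ≈ 1.1 mA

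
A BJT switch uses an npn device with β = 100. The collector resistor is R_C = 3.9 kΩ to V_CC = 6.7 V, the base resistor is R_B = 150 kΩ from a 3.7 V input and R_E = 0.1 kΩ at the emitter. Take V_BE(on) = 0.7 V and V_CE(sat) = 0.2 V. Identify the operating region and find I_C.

saturation; I_C ≈ 1.6 mA

Assume active: I_B = (3.7 − 0.7)/(150 + 101×0.1) = 0.0187 mA, I_C = β·I_B = 1.87 mA.
Then V_CE = 6.7 − 1.87×3.9 − 1.89×0.1 = -0.797 V < 0.2 V — the active assumption fails.
Re-solve with V_CE = 0.2 V. KCL at the emitter: V_E/R_E = (V_BB−0.7−V_E)/R_B + (V_CC−0.2−V_E)/R_C, giving V_E = 0.164 V.
I_C = (V_CC − 0.2 − V_E)/R_C = (6.5 − 0.164)/3.9 = 1.62 mA.
Check: I_B = (3 − 0.164)/150 = 0.0189 mA, and β·I_B = 1.89 mA > I_C, confirming saturation.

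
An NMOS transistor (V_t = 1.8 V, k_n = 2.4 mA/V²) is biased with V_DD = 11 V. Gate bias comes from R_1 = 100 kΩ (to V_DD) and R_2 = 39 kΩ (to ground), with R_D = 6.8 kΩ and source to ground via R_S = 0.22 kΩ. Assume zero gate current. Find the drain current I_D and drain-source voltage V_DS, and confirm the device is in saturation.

I_D ≈ 1.2 mA, V_DS ≈ 2.3 V

V_G = V_DD·R_2/(R_1+R_2) = 11×39/139 = 3.09 V.
Assume saturation: I_D = (k_n/2)(V_GS − V_t)² with V_GS = V_G − I_D·R_S = 3.09 − 0.22·I_D.
Substituting gives 0.0581·I_D² − 1.68·I_D + 1.99 = 0, with roots I_D = 1.24 or 27.7 mA.
The root I_D = 27.7 mA gives V_GS = -3 V ≤ V_t, so take I_D = 1.24 mA.
Then V_GS = 2.81 V and V_DS = V_DD − I_D(R_D+R_S) = 11 − 1.24×7.02 = 2.33 V.
Saturation requires V_DS ≥ V_GS − V_t = 1.01 V; 2.33 ≥ 1.01 ✓.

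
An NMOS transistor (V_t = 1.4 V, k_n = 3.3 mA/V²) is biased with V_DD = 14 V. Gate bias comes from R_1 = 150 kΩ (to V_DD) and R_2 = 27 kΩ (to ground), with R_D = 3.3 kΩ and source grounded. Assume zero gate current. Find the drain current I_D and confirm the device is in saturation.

I_D ≈ 0.89 mA

V_G = V_DD·R_2/(R_1+R_2) = 14×27/177 = 2.14 V. With the source grounded, V_GS = V_G = 2.14 V.
Assume saturation: I_D = (k_n/2)(V_GS − V_t)² = (3.3/2)×(2.14 − 1.4)² = 1.65×0.736² = 0.893 mA.
V_DS = V_DD − I_D·R_D = 14 − 0.893×3.3 = 11.1 V.
Saturation requires V_DS ≥ V_GS − V_t = 0.736 V; 11.1 ≥ 0.736 ✓.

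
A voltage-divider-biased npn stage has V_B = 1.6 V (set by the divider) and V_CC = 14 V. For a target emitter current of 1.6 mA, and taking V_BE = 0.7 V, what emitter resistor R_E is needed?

V_E = V_B − V_BE = 1.6 − 0.7 = 0.9 V.
R_E = V_E / I_E = 0.9 / 1.6 = 0.562 kΩ.

R_E ≈ 0.56 kΩ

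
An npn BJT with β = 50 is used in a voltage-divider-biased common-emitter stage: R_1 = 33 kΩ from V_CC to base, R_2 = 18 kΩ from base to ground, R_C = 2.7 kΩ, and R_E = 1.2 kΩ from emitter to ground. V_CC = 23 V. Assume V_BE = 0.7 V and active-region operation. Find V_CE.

V_CE ≈ 3 V

Thevenize the base divider: V_Th = V_CC·R_2/(R_1+R_2) = 23×18/51 = 8.12 V, R_Th = R_1‖R_2 = 11.6 kΩ.
Base-emitter loop: V_Th = I_B·R_Th + V_BE + (β+1)I_B·R_E, so I_B = (8.12 − 0.7) / (11.6 + 51×1.2) = 0.102 mA.
I_C = β·I_B = 50×0.102 = 5.09 mA, and I_E = (β+1)I_B = 5.19 mA.
V_CE = V_CC − I_C·R_C − I_E·R_E = 23 − 5.09×2.7 − 5.19×1.2 = 3.02 V.
V_CE = 3.02 V > 0.2 V confirms active-region operation.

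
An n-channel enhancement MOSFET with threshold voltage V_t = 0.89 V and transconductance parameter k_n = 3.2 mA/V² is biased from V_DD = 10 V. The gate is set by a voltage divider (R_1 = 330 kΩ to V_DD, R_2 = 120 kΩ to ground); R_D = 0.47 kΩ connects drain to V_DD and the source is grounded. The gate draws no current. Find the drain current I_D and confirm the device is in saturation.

V_G = V_DD·R_2/(R_1+R_2) = 10×120/450 = 2.67 V. With the source grounded, V_GS = V_G = 2.67 V.
Assume saturation: I_D = (k_n/2)(V_GS − V_t)² = (3.2/2)×(2.67 − 0.89)² = 1.6×1.78² = 5.05 mA.
V_DS = V_DD − I_D·R_D = 10 − 5.05×0.47 = 7.63 V.
Saturation requires V_DS ≥ V_GS − V_t = 1.78 V; 7.63 ≥ 1.78 ✓.

I_D ≈ 5.1 mA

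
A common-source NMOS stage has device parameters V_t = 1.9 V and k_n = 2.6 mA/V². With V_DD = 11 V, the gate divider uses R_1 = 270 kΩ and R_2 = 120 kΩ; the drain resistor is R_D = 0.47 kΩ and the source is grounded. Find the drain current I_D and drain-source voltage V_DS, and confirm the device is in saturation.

V_G = V_DD·R_2/(R_1+R_2) = 11×120/390 = 3.38 V. With the source grounded, V_GS = V_G = 3.38 V.
Assume saturation: I_D = (k_n/2)(V_GS − V_t)² = (2.6/2)×(3.38 − 1.9)² = 1.3×1.48² = 2.87 mA.
V_DS = V_DD − I_D·R_D = 11 − 2.87×0.47 = 9.65 V.
Saturation requires V_DS ≥ V_GS − V_t = 1.48 V; 9.65 ≥ 1.48 ✓.

I_D ≈ 2.9 mA, V_DS ≈ 9.7 V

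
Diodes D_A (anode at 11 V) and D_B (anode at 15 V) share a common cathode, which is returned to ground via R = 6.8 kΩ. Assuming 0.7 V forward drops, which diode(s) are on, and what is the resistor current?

Only D_B conducts; I_R ≈ 2.1 mA

Assume both conduct. Then node N would need to be at both 11−0.7 = 10.3 V and 15−0.7 = 14.3 V, which is impossible.
Assume only D_B conducts: V_N = 15 − 0.7 = 14.3 V, so I_R = 14.3/6.8 = 2.1 mA.
Check D_A: its anode-to-cathode voltage is 11 − 14.3 = -3.3 V < 0.7 V, so it is off. The assumption is consistent.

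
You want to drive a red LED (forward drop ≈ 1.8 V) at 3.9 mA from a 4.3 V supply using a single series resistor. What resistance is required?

The resistor drops V_S − V_D = 4.3 − 1.8 = 2.5 V at 3.9 mA.
R = 2.5 V / 3.9 mA = 0.641 kΩ.

R ≈ 0.64 kΩ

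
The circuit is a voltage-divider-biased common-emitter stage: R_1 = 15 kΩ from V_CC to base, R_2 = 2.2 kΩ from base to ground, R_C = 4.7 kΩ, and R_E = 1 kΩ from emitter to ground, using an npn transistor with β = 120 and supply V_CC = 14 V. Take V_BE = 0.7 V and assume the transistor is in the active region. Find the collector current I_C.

Thevenize the base divider: V_Th = V_CC·R_2/(R_1+R_2) = 14×2.2/17.2 = 1.79 V, R_Th = R_1‖R_2 = 1.92 kΩ.
Base-emitter loop: V_Th = I_B·R_Th + V_BE + (β+1)I_B·R_E, so I_B = (1.79 − 0.7) / (1.92 + 121×1) = 0.00887 mA.
I_C = β·I_B = 120×0.00887 = 1.06 mA, and I_E = (β+1)I_B = 1.07 mA.
V_CE = V_CC − I_C·R_C − I_E·R_E = 14 − 1.06×4.7 − 1.07×1 = 7.92 V.
V_CE = 7.92 V > 0.2 V confirms active-region operation.

I_C ≈ 1.1 mA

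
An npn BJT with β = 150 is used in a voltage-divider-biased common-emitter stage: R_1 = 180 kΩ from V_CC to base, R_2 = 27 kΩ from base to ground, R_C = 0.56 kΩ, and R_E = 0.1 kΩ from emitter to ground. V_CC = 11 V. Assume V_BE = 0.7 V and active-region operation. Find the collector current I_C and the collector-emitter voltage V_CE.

Thevenize the base divider: V_Th = V_CC·R_2/(R_1+R_2) = 11×27/207 = 1.43 V, R_Th = R_1‖R_2 = 23.5 kΩ.
Base-emitter loop: V_Th = I_B·R_Th + V_BE + (β+1)I_B·R_E, so I_B = (1.43 − 0.7) / (23.5 + 151×0.1) = 0.019 mA.
I_C = β·I_B = 150×0.019 = 2.86 mA, and I_E = (β+1)I_B = 2.88 mA.
V_CE = V_CC − I_C·R_C − I_E·R_E = 11 − 2.86×0.56 − 2.88×0.1 = 9.11 V.
V_CE = 9.11 V > 0.2 V confirms active-region operation.

I_C ≈ 2.9 mA, V_CE ≈ 9.1 V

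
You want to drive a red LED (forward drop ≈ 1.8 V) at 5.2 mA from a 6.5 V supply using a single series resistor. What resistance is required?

R ≈ 0.9 kΩ

The resistor drops V_S − V_D = 6.5 − 1.8 = 4.7 V at 5.2 mA.
R = 4.7 V / 5.2 mA = 0.904 kΩ.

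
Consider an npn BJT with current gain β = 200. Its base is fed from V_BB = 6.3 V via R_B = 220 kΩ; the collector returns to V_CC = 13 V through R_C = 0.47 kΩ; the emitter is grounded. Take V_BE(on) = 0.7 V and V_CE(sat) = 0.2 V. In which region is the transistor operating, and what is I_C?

active; I_C ≈ 5.1 mA

Assume active. Base-emitter loop: I_B = (V_BB − V_BE)/R_B = (6.3 − 0.7)/220 = 0.0255 mA.
I_C = β·I_B = 200×0.0255 = 5.09 mA.
V_CE = V_CC − I_C·R_C = 13 − 5.09×0.47 = 10.6 V > V_CE(sat), so the active-region assumption holds.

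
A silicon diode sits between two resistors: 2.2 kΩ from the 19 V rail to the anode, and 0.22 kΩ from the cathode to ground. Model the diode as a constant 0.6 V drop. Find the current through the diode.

I ≈ 7.6 mA

The two resistors are in series with the diode, so KVL gives 19 = I·2.2 + 0.6 + I·0.22.
I = (19 − 0.6) / (2.2 + 0.22) kΩ = 18.4 / 2.42 = 7.6 mA.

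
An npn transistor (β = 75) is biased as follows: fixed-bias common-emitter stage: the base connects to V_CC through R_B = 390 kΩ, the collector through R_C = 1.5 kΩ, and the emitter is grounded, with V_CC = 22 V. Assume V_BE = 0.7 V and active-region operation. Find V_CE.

V_CE ≈ 16 V

Base loop: V_CC = I_B·R_B + V_BE, so I_B = (22 − 0.7)/390 kΩ = 0.0546 mA.
In the active region I_C = β·I_B = 75 × 0.0546 = 4.1 mA.
Collector loop: V_CE = V_CC − I_C·R_C = 22 − 4.1×1.5 = 15.9 V.
Since V_CE = 15.9 V > V_CE(sat) ≈ 0.2 V, the transistor is in the active region as assumed.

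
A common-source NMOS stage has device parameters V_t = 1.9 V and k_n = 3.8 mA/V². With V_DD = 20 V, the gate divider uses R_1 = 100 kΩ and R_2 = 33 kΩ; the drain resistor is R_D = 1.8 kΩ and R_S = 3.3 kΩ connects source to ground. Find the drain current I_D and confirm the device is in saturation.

V_G = V_DD·R_2/(R_1+R_2) = 20×33/133 = 4.96 V.
Assume saturation: I_D = (k_n/2)(V_GS − V_t)² with V_GS = V_G − I_D·R_S = 4.96 − 3.3·I_D.
Substituting gives 20.7·I_D² − 39.4·I_D + 17.8 = 0, with roots I_D = 0.739 or 1.17 mA.
The root I_D = 1.17 mA gives V_GS = 1.12 V ≤ V_t, so take I_D = 0.739 mA.
Then V_GS = 2.52 V and V_DS = V_DD − I_D(R_D+R_S) = 20 − 0.739×5.1 = 16.2 V.
Saturation requires V_DS ≥ V_GS − V_t = 0.624 V; 16.2 ≥ 0.624 ✓.

I_D ≈ 0.74 mA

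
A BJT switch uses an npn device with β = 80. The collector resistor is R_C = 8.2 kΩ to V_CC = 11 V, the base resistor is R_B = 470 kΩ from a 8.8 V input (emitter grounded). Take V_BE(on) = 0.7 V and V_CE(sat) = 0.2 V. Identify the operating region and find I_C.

saturation; I_C ≈ 1.3 mA

Assume active: I_B = (8.8 − 0.7)/470 = 0.0172 mA, giving I_C = β·I_B = 1.38 mA.
But then V_CE = 11 − 1.38×8.2 = -0.306 V < V_CE(sat) = 0.2 V — impossible in the active region.
So the transistor is saturated. With V_CE = 0.2 V, I_C = (V_CC − 0.2)/R_C = 10.8/8.2 = 1.32 mA.
Check: β·I_B = 1.38 mA > I_C = 1.32 mA, confirming saturation.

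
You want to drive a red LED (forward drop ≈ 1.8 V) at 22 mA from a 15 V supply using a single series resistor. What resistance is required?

R ≈ 0.6 kΩ

The resistor drops V_S − V_D = 15 − 1.8 = 13.2 V at 22 mA.
R = 13.2 V / 22 mA = 0.6 kΩ.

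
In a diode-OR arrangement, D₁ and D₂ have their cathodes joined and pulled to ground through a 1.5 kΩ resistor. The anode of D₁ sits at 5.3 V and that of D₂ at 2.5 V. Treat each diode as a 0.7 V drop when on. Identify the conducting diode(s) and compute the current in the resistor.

Assume both conduct. Then node N would need to be at both 5.3−0.7 = 4.6 V and 2.5−0.7 = 1.8 V, which is impossible.
Assume only D₁ conducts: V_N = 5.3 − 0.7 = 4.6 V, so I_R = 4.6/1.5 = 3.07 mA.
Check D₂: its anode-to-cathode voltage is 2.5 − 4.6 = -2.1 V < 0.7 V, so it is off. The assumption is consistent.

Only D₁ conducts; I_R ≈ 3.1 mA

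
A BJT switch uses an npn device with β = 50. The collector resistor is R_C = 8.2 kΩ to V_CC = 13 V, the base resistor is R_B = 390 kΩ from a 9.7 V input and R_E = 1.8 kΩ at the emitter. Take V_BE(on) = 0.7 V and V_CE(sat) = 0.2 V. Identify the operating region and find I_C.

Assume active. Base-emitter loop: I_B = (V_BB − V_BE)/(R_B + (β+1)R_E) = (9.7 − 0.7)/(390 + 51×1.8) = 0.0187 mA.
I_C = β·I_B = 50×0.0187 = 0.934 mA.
V_CE = V_CC − I_C·R_C − I_E·R_E = 13 − 0.934×8.2 − 0.953×1.8 = 3.63 V > V_CE(sat), so the active-region assumption holds.

active; I_C ≈ 0.93 mA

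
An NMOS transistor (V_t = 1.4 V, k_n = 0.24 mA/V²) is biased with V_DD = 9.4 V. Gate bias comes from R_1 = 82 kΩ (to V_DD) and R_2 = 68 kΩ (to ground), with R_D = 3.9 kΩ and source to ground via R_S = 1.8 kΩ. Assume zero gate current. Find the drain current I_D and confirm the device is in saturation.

V_G = V_DD·R_2/(R_1+R_2) = 9.4×68/150 = 4.26 V.
Assume saturation: I_D = (k_n/2)(V_GS − V_t)² with V_GS = V_G − I_D·R_S = 4.26 − 1.8·I_D.
Substituting gives 0.389·I_D² − 2.24·I_D + 0.982 = 0, with roots I_D = 0.479 or 5.27 mA.
The root I_D = 5.27 mA gives V_GS = -5.23 V ≤ V_t, so take I_D = 0.479 mA.
Then V_GS = 3.4 V and V_DS = V_DD − I_D(R_D+R_S) = 9.4 − 0.479×5.7 = 6.67 V.
Saturation requires V_DS ≥ V_GS − V_t = 2 V; 6.67 ≥ 2 ✓.

I_D ≈ 0.48 mA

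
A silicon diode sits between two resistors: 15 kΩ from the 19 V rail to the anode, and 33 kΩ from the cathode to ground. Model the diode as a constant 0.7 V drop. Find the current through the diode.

I ≈ 0.38 mA

The two resistors are in series with the diode, so KVL gives 19 = I·15 + 0.7 + I·33.
I = (19 − 0.7) / (15 + 33) kΩ = 18.3 / 48 = 0.381 mA.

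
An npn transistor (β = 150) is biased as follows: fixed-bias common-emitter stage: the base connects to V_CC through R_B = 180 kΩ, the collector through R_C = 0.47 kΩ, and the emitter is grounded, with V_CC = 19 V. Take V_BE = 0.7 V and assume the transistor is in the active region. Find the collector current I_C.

Base loop: V_CC = I_B·R_B + V_BE, so I_B = (19 − 0.7)/180 kΩ = 0.102 mA.
In the active region I_C = β·I_B = 150 × 0.102 = 15.2 mA.
Collector loop: V_CE = V_CC − I_C·R_C = 19 − 15.2×0.47 = 11.8 V.
Since V_CE = 11.8 V > V_CE(sat) ≈ 0.2 V, the transistor is in the active region as assumed.

I_C ≈ 15 mA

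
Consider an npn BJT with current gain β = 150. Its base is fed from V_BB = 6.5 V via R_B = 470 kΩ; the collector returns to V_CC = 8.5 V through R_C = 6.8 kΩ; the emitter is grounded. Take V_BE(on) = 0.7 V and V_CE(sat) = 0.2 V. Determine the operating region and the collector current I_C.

Assume active: I_B = (6.5 − 0.7)/470 = 0.0123 mA, giving I_C = β·I_B = 1.85 mA.
But then V_CE = 8.5 − 1.85×6.8 = -4.09 V < V_CE(sat) = 0.2 V — impossible in the active region.
So the transistor is saturated. With V_CE = 0.2 V, I_C = (V_CC − 0.2)/R_C = 8.3/6.8 = 1.22 mA.
Check: β·I_B = 1.85 mA > I_C = 1.22 mA, confirming saturation.

saturation; I_C ≈ 1.2 mA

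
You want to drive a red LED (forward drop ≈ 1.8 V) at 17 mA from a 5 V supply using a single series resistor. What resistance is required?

The resistor drops V_S − V_D = 5 − 1.8 = 3.2 V at 17 mA.
R = 3.2 V / 17 mA = 0.188 kΩ.

R ≈ 0.19 kΩ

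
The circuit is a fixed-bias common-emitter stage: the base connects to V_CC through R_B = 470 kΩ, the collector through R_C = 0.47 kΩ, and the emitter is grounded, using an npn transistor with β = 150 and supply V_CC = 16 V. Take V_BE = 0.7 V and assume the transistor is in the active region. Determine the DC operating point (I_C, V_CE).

I_C ≈ 4.9 mA, V_CE ≈ 14 V

Base loop: V_CC = I_B·R_B + V_BE, so I_B = (16 − 0.7)/470 kΩ = 0.0326 mA.
In the active region I_C = β·I_B = 150 × 0.0326 = 4.88 mA.
Collector loop: V_CE = V_CC − I_C·R_C = 16 − 4.88×0.47 = 13.7 V.
Since V_CE = 13.7 V > V_CE(sat) ≈ 0.2 V, the transistor is in the active region as assumed.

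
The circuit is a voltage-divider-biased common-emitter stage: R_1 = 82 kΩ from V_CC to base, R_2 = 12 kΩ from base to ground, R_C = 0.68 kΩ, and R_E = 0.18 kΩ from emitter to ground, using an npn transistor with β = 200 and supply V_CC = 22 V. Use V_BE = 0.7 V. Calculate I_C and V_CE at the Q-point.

Thevenize the base divider: V_Th = V_CC·R_2/(R_1+R_2) = 22×12/94 = 2.81 V, R_Th = R_1‖R_2 = 10.5 kΩ.
Base-emitter loop: V_Th = I_B·R_Th + V_BE + (β+1)I_B·R_E, so I_B = (2.81 − 0.7) / (10.5 + 201×0.18) = 0.0452 mA.
I_C = β·I_B = 200×0.0452 = 9.04 mA, and I_E = (β+1)I_B = 9.09 mA.
V_CE = V_CC − I_C·R_C − I_E·R_E = 22 − 9.04×0.68 − 9.09×0.18 = 14.2 V.
V_CE = 14.2 V > 0.2 V confirms active-region operation.

I_C ≈ 9 mA, V_CE ≈ 14 V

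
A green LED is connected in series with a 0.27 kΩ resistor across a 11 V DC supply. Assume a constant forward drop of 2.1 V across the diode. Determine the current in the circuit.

KVL around the loop: 11 = V_D + I·R = 2.1 + I × 0.27 kΩ.
So I = (11 − 2.1) / 0.27 kΩ = 8.9 / 0.27 = 33 mA.

I ≈ 33 mA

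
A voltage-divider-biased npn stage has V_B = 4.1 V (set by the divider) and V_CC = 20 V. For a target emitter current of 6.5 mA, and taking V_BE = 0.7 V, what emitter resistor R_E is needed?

R_E ≈ 0.52 kΩ

V_E = V_B − V_BE = 4.1 − 0.7 = 3.4 V.
R_E = V_E / I_E = 3.4 / 6.5 = 0.523 kΩ.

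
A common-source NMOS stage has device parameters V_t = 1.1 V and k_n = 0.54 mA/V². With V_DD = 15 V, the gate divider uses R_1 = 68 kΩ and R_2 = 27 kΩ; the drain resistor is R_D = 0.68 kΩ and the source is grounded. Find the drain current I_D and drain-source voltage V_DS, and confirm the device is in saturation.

V_G = V_DD·R_2/(R_1+R_2) = 15×27/95 = 4.26 V. With the source grounded, V_GS = V_G = 4.26 V.
Assume saturation: I_D = (k_n/2)(V_GS − V_t)² = (0.54/2)×(4.26 − 1.1)² = 0.27×3.16² = 2.7 mA.
V_DS = V_DD − I_D·R_D = 15 − 2.7×0.68 = 13.2 V.
Saturation requires V_DS ≥ V_GS − V_t = 3.16 V; 13.2 ≥ 3.16 ✓.

I_D ≈ 2.7 mA, V_DS ≈ 13 V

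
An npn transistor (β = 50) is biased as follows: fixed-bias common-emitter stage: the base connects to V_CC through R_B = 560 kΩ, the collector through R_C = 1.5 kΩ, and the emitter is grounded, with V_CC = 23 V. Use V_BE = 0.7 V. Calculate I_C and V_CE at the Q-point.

Base loop: V_CC = I_B·R_B + V_BE, so I_B = (23 − 0.7)/560 kΩ = 0.0398 mA.
In the active region I_C = β·I_B = 50 × 0.0398 = 1.99 mA.
Collector loop: V_CE = V_CC − I_C·R_C = 23 − 1.99×1.5 = 20 V.
Since V_CE = 20 V > V_CE(sat) ≈ 0.2 V, the transistor is in the active region as assumed.

I_C ≈ 2 mA, V_CE ≈ 20 V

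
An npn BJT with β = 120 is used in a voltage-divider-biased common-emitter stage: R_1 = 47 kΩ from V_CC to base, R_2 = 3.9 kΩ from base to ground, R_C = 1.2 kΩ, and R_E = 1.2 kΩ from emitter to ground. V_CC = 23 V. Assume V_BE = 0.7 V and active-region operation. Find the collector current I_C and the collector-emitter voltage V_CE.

I_C ≈ 0.86 mA, V_CE ≈ 21 V

Thevenize the base divider: V_Th = V_CC·R_2/(R_1+R_2) = 23×3.9/50.9 = 1.76 V, R_Th = R_1‖R_2 = 3.6 kΩ.
Base-emitter loop: V_Th = I_B·R_Th + V_BE + (β+1)I_B·R_E, so I_B = (1.76 − 0.7) / (3.6 + 121×1.2) = 0.00714 mA.
I_C = β·I_B = 120×0.00714 = 0.857 mA, and I_E = (β+1)I_B = 0.864 mA.
V_CE = V_CC − I_C·R_C − I_E·R_E = 23 − 0.857×1.2 − 0.864×1.2 = 20.9 V.
V_CE = 20.9 V > 0.2 V confirms active-region operation.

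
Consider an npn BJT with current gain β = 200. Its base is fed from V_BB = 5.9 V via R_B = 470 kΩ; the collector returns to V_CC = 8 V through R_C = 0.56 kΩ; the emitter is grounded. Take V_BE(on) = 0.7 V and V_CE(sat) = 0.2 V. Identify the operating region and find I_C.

Assume active. Base-emitter loop: I_B = (V_BB − V_BE)/R_B = (5.9 − 0.7)/470 = 0.0111 mA.
I_C = β·I_B = 200×0.0111 = 2.21 mA.
V_CE = V_CC − I_C·R_C = 8 − 2.21×0.56 = 6.76 V > V_CE(sat), so the active-region assumption holds.

active; I_C ≈ 2.2 mA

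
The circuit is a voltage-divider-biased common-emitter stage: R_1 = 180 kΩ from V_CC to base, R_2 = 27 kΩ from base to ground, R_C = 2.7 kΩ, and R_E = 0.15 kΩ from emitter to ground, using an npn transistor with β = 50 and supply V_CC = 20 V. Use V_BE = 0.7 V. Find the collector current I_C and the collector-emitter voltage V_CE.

Thevenize the base divider: V_Th = V_CC·R_2/(R_1+R_2) = 20×27/207 = 2.61 V, R_Th = R_1‖R_2 = 23.5 kΩ.
Base-emitter loop: V_Th = I_B·R_Th + V_BE + (β+1)I_B·R_E, so I_B = (2.61 − 0.7) / (23.5 + 51×0.15) = 0.0613 mA.
I_C = β·I_B = 50×0.0613 = 3.07 mA, and I_E = (β+1)I_B = 3.13 mA.
V_CE = V_CC − I_C·R_C − I_E·R_E = 20 − 3.07×2.7 − 3.13×0.15 = 11.3 V.
V_CE = 11.3 V > 0.2 V confirms active-region operation.

I_C ≈ 3.1 mA, V_CE ≈ 11 V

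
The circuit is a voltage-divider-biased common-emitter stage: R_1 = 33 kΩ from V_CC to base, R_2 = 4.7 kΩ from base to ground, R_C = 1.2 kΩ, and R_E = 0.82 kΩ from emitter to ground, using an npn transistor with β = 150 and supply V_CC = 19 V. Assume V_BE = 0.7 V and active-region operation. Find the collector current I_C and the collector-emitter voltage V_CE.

I_C ≈ 2 mA, V_CE ≈ 15 V

Thevenize the base divider: V_Th = V_CC·R_2/(R_1+R_2) = 19×4.7/37.7 = 2.37 V, R_Th = R_1‖R_2 = 4.11 kΩ.
Base-emitter loop: V_Th = I_B·R_Th + V_BE + (β+1)I_B·R_E, so I_B = (2.37 − 0.7) / (4.11 + 151×0.82) = 0.013 mA.
I_C = β·I_B = 150×0.013 = 1.96 mA, and I_E = (β+1)I_B = 1.97 mA.
V_CE = V_CC − I_C·R_C − I_E·R_E = 19 − 1.96×1.2 − 1.97×0.82 = 15 V.
V_CE = 15 V > 0.2 V confirms active-region operation.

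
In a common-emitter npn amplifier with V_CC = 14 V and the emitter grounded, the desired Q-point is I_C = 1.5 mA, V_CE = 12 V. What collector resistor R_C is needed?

R_C ≈ 1.3 kΩ

Collector loop: V_CC = I_C·R_C + V_CE.
R_C = (V_CC − V_CE)/I_C = (14 − 12)/1.5 = 1.33 kΩ.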